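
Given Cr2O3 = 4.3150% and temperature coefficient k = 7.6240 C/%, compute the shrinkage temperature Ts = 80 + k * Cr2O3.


Formula: Ts = 80 + k * Cr2O3
Substituting: Ts = 80 + 7.6240 * 4.3150
Result: 112.8976 C


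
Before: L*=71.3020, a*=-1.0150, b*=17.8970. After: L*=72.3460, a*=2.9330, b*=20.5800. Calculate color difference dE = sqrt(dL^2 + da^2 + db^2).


dL = 1.0440, da = 3.9480, db = 2.6830
dE = sqrt(1.0440^2 + 3.9480^2 + 2.6830^2) = 4.8862


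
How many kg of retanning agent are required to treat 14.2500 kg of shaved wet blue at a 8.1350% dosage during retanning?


Formula: Retan = substrate * pct / 100
Substituting: Retan = 14.2500 * 8.1350 / 100
Result: 1.1592 kg


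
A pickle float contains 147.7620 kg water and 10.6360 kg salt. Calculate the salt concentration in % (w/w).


Formula: Conc = salt / (water + salt) * 100
Substituting: Conc = 10.6360 / (147.7620 + 10.6360) * 100
Result: 6.7147 %


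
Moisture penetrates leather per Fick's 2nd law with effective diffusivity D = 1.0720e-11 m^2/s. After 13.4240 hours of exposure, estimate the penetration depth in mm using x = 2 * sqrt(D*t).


t = 13.4240 hr * 3600 = 48326.4000 s
D * t = 1.0720e-11 * 48326.4000 = 5.1806e-07
x = 2 * sqrt(D*t) = 2 * sqrt(5.1806e-07) = 0.00143953 m = 1.4395 mm


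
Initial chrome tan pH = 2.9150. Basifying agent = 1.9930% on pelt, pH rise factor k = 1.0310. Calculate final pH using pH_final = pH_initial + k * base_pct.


Formula: pH_final = pH_initial + k * base_pct
Substituting: pH_final = 2.9150 + 1.0310 * 1.9930
Result: 4.9698


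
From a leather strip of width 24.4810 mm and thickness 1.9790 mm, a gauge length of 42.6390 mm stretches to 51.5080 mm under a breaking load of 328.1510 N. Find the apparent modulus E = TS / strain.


TS = F / (w * t) = 328.1510 / (24.4810 * 1.9790) = 6.7733 N/mm^2
strain = (Lf - L0) / L0 = (51.5080 - 42.6390) / 42.6390 = 0.2080
E = TS / strain = 6.7733 / 0.2080 = 32.5635 N/mm^2


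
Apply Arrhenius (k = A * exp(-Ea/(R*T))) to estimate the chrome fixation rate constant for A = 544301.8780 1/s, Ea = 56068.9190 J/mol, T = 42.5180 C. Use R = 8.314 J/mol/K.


T_K = T_C + 273.15 = 42.5180 + 273.15 = 315.6680 K
exponent = -Ea / (R * T_K) = -56068.9190 / (8.314 * 315.6680) = -21.3640
k = A * exp(exponent) = 544301.8780 * exp(-21.3640) = 2.8681e-04 1/s


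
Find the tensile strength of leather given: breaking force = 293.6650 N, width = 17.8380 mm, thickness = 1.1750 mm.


Formula: TS = force / (width * thickness)
Substituting: TS = 293.6650 / (17.8380 * 1.1750)
Result: 14.0110 N/mm^2


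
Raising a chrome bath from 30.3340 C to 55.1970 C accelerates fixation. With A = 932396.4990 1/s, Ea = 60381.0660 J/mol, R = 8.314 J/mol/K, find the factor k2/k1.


T1 = 30.3340 + 273.15 = 303.4840 K; T2 = 55.1970 + 273.15 = 328.3470 K
k1 = A * exp(-Ea/(R*T1)) = 932396.4990 * exp(-60381.0660/(8.314*303.4840)) = 3.7726e-05 1/s
k2 = A * exp(-Ea/(R*T2)) = 932396.4990 * exp(-60381.0660/(8.314*328.3470)) = 2.3100e-04 1/s
k2/k1 = 2.3100e-04 / 3.7726e-05 = 6.1231


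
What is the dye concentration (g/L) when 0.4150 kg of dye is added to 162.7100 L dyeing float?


Formula: Conc = dye_mass(kg) / volume(L) * 1000
Substituting: Conc = 0.4150 / 162.7100 * 1000
Result: 2.5506 g/L


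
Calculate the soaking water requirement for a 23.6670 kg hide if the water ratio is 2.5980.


Formula: Water = hide_weight * ratio
Substituting: Water = 23.6670 * 2.5980
Result: 61.4869 kg


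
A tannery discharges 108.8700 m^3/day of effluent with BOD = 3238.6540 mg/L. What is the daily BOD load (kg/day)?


Formula: BOD_load = volume * conc / 1000
Substituting: BOD_load = 108.8700 * 3238.6540 / 1000
Result: 352.5923 kg/day


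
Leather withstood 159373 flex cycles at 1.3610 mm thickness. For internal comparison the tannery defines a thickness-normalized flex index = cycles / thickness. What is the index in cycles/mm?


Formula: Index = cycles / thickness
Substituting: Index = 159373 / 1.3610
Result: 117099.9265 cycles/mm


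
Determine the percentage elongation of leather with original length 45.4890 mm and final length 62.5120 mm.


Formula: Elongation = (Lf - L0) / L0 * 100
Substituting: Elongation = (62.5120 - 45.4890) / 45.4890 * 100
Result: 37.4222 %


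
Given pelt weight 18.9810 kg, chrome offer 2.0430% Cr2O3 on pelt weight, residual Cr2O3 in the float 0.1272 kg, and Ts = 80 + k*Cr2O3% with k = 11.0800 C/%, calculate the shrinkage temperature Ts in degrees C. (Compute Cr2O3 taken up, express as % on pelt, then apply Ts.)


Offered = pelt * offer_pct / 100 = 18.9810 * 2.0430 / 100 = 0.3878 kg
Uptake = offered - residual = 0.3878 - 0.1272 = 0.2606 kg
Cr2O3% on pelt = uptake / pelt * 100 = 0.2606 / 18.9810 * 100 = 1.3729 %
Ts = 80 + k * Cr2O3% = 80 + 11.0800 * 1.3729 = 95.2112 C


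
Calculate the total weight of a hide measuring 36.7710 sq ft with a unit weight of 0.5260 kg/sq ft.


Formula: Weight = area * weight_per_sqft
Substituting: Weight = 36.7710 * 0.5260
Result: 19.3415 kg


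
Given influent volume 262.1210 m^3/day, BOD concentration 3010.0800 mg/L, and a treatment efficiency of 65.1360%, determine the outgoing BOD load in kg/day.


Load_in = volume * conc / 1000 = 262.1210 * 3010.0800 / 1000 = 789.0052 kg/day
Removed = Load_in * eff / 100 = 789.0052 * 65.1360 / 100 = 513.9264 kg/day
Load_out = Load_in - Removed = 789.0052 - 513.9264 = 275.0788 kg/day


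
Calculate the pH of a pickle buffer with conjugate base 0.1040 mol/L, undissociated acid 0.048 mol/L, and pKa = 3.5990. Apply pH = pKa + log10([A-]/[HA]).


ratio = [A-] / [HA] = 0.1040 / 0.048 = 2.1667
log10(ratio) = 0.3358
pH = pKa + log10(ratio) = 3.5990 + 0.3358 = 3.9348


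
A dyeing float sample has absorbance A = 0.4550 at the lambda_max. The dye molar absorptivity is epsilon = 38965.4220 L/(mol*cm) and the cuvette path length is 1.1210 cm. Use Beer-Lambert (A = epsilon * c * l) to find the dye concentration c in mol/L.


Formula: c = A / (epsilon * l)
Substituting: c = 0.4550 / (38965.4220 * 1.1210)
Result: 1.0417e-05 mol/L


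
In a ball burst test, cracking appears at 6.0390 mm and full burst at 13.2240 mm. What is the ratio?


Formula: Ratio = crack / burst
Substituting: Ratio = 6.0390 / 13.2240
Result: 0.4567


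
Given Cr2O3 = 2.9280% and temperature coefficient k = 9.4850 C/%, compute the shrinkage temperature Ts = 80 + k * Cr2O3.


Formula: Ts = 80 + k * Cr2O3
Substituting: Ts = 80 + 9.4850 * 2.9280
Result: 107.7721 C


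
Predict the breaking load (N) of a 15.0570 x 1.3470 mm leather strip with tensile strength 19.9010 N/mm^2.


Formula: F = TS * w * t
Substituting: F = 19.9010 * 15.0570 * 1.3470
Result: 403.6277 N


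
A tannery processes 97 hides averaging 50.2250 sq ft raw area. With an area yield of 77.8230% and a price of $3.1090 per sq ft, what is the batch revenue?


Raw_total = N * avg_area = 97 * 50.2250 = 4871.8250 sq ft
Finished = Raw_total * yield / 100 = 4871.8250 * 77.8230 / 100 = 3791.4004 sq ft
Value = Finished * price = 3791.4004 * 3.1090 = 11787.4637 $


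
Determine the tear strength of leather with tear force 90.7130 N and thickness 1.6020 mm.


Formula: Tear strength = force / thickness
Substituting: Tear strength = 90.7130 / 1.6020
Result: 56.6248 N/mm


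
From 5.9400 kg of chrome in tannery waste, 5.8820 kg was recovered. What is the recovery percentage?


Formula: Recovery = recovered / input * 100
Substituting: Recovery = 5.8820 / 5.9400 * 100
Result: 99.0236 %


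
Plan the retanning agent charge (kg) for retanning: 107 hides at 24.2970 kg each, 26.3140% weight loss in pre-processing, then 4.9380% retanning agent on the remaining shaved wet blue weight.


Total_raw = N * avg_wt = 107 * 24.2970 = 2599.7790 kg
Substrate = Total_raw * (1 - loss/100) = 2599.7790 * (1 - 26.3140/100) = 1915.6732 kg
Retan = Substrate * pct / 100 = 1915.6732 * 4.9380 / 100 = 94.5959 kg


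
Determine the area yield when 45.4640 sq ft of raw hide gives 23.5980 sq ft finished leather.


Formula: Yield = finished / raw * 100
Substituting: Yield = 23.5980 / 45.4640 * 100
Result: 51.9048 %


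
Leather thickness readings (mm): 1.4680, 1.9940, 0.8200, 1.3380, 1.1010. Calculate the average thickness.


Formula: Average = sum / n
Substituting: Average = 6.7210 / 5
Result: 1.3442 mm


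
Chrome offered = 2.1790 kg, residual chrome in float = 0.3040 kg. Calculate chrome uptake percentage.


Formula: Uptake = (offered - residual) / offered * 100
Substituting: Uptake = (2.1790 - 0.3040) / 2.1790 * 100
Result: 86.0486 %


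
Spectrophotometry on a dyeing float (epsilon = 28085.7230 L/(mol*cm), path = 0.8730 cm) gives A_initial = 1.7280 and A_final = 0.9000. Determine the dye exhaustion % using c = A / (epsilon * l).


c_initial = A_i / (epsilon * l) = 1.7280 / (28085.7230 * 0.8730) = 7.0476e-05 mol/L
c_final = A_f / (epsilon * l) = 0.9000 / (28085.7230 * 0.8730) = 3.6706e-05 mol/L
Exhaustion = (c_initial - c_final) / c_initial * 100 = (7.0476e-05 - 3.6706e-05) / 7.0476e-05 * 100 = 47.9167 %


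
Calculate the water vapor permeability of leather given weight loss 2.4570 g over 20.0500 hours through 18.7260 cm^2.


Formula: WVP = loss / (area * time)
Substituting: WVP = 2.4570 / (18.7260 * 20.0500)
Result: 0.00654404 g/(cm^2*hr)


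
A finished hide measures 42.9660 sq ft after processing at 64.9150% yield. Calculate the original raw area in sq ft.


Formula: raw = finished * 100 / yield
Substituting: raw = 42.9660 * 100 / 64.9150
Result: 66.1881 sq ft


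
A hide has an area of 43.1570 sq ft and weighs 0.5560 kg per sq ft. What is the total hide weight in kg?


Formula: Weight = area * weight_per_sqft
Substituting: Weight = 43.1570 * 0.5560
Result: 23.9953 kg


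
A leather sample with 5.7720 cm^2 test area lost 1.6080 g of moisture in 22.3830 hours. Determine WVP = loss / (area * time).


Formula: WVP = loss / (area * time)
Substituting: WVP = 1.6080 / (5.7720 * 22.3830)
Result: 0.0124463 g/(cm^2*hr)


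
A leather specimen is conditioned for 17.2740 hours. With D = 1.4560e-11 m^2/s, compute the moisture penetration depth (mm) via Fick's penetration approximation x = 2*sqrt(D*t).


t = 17.2740 hr * 3600 = 62186.4000 s
D * t = 1.4560e-11 * 62186.4000 = 9.0543e-07
x = 2 * sqrt(D*t) = 2 * sqrt(9.0543e-07) = 0.00190309 m = 1.9031 mm


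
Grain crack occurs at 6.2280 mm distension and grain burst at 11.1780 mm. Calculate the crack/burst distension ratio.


Formula: Ratio = crack / burst
Substituting: Ratio = 6.2280 / 11.1780
Result: 0.5572


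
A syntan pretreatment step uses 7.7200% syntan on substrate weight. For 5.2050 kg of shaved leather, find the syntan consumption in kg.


Formula: Syntan = substrate * pct / 100
Substituting: Syntan = 5.2050 * 7.7200 / 100
Result: 0.4018 kg


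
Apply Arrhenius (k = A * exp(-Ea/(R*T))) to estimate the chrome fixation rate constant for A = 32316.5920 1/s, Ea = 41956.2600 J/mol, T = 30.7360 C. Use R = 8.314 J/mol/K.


T_K = T_C + 273.15 = 30.7360 + 273.15 = 303.8860 K
exponent = -Ea / (R * T_K) = -41956.2600 / (8.314 * 303.8860) = -16.6064
k = A * exp(exponent) = 32316.5920 * exp(-16.6064) = 0.00198312 1/s


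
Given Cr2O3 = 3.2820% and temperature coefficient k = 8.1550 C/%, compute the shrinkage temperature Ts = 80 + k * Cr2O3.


Formula: Ts = 80 + k * Cr2O3
Substituting: Ts = 80 + 8.1550 * 3.2820
Result: 106.7647 C


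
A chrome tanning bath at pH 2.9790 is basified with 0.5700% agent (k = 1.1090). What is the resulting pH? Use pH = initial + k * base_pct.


Formula: pH_final = pH_initial + k * base_pct
Substituting: pH_final = 2.9790 + 1.1090 * 0.5700
Result: 3.6111


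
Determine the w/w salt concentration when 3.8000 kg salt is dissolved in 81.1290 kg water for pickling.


Formula: Conc = salt / (water + salt) * 100
Substituting: Conc = 3.8000 / (81.1290 + 3.8000) * 100
Result: 4.4743 %


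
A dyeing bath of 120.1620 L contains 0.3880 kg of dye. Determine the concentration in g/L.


Formula: Conc = dye_mass(kg) / volume(L) * 1000
Substituting: Conc = 0.3880 / 120.1620 * 1000
Result: 3.2290 g/L


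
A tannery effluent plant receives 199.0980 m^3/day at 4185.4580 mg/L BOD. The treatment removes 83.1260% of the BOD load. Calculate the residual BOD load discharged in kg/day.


Load_in = volume * conc / 1000 = 199.0980 * 4185.4580 / 1000 = 833.3163 kg/day
Removed = Load_in * eff / 100 = 833.3163 * 83.1260 / 100 = 692.7025 kg/day
Load_out = Load_in - Removed = 833.3163 - 692.7025 = 140.6138 kg/day


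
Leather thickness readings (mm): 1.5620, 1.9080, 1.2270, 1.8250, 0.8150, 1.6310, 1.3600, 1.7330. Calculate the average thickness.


Formula: Average = sum / n
Substituting: Average = 12.0610 / 8
Result: 1.5076 mm


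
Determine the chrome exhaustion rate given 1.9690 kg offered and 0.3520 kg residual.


Formula: Uptake = (offered - residual) / offered * 100
Substituting: Uptake = (1.9690 - 0.3520) / 1.9690 * 100
Result: 82.1229 %


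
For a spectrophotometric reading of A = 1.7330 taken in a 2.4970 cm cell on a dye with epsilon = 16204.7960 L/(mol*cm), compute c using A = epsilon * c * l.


Formula: c = A / (epsilon * l)
Substituting: c = 1.7330 / (16204.7960 * 2.4970)
Result: 4.2829e-05 mol/L


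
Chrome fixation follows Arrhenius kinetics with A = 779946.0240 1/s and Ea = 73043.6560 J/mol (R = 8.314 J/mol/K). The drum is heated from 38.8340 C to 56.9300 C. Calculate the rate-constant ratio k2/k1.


T1 = 38.8340 + 273.15 = 311.9840 K; T2 = 56.9300 + 273.15 = 330.0800 K
k1 = A * exp(-Ea/(R*T1)) = 779946.0240 * exp(-73043.6560/(8.314*311.9840)) = 4.5933e-07 1/s
k2 = A * exp(-Ea/(R*T2)) = 779946.0240 * exp(-73043.6560/(8.314*330.0800)) = 2.1508e-06 1/s
k2/k1 = 2.1508e-06 / 4.5933e-07 = 4.6826


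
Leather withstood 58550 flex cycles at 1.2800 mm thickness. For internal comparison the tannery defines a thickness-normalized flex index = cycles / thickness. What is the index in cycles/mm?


Formula: Index = cycles / thickness
Substituting: Index = 58550 / 1.2800
Result: 45742.1875 cycles/mm


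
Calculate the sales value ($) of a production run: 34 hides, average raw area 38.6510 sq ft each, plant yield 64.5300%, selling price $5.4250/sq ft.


Raw_total = N * avg_area = 34 * 38.6510 = 1314.1340 sq ft
Finished = Raw_total * yield / 100 = 1314.1340 * 64.5300 / 100 = 848.0107 sq ft
Value = Finished * price = 848.0107 * 5.4250 = 4600.4579 $


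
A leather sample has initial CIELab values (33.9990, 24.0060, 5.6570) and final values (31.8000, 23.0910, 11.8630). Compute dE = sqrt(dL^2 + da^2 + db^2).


dL = -2.1990, da = -0.9150, db = 6.2060
dE = sqrt((-2.1990)^2 + (-0.9150)^2 + 6.2060^2) = 6.6473


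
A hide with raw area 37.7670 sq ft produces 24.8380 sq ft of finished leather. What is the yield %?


Formula: Yield = finished / raw * 100
Substituting: Yield = 24.8380 / 37.7670 * 100
Result: 65.7664 %


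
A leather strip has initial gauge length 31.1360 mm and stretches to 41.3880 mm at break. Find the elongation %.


Formula: Elongation = (Lf - L0) / L0 * 100
Substituting: Elongation = (41.3880 - 31.1360) / 31.1360 * 100
Result: 32.9265 %


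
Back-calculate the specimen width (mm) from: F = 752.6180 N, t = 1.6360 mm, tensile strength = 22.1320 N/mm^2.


Formula: w = F / (TS * t)
Substituting: w = 752.6180 / (22.1320 * 1.6360)
Result: 20.7860 mm


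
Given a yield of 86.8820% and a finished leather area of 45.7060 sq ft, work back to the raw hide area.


Formula: raw = finished * 100 / yield
Substituting: raw = 45.7060 * 100 / 86.8820
Result: 52.6070 sq ft


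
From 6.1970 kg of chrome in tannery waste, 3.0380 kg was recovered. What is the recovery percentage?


Formula: Recovery = recovered / input * 100
Substituting: Recovery = 3.0380 / 6.1970 * 100
Result: 49.0237 %


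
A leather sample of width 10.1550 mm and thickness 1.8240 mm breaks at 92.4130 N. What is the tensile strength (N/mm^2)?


Formula: TS = force / (width * thickness)
Substituting: TS = 92.4130 / (10.1550 * 1.8240)
Result: 4.9892 N/mm^2


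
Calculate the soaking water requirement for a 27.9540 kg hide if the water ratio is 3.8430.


Formula: Water = hide_weight * ratio
Substituting: Water = 27.9540 * 3.8430
Result: 107.4272 kg


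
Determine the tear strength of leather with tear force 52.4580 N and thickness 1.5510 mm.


Formula: Tear strength = force / thickness
Substituting: Tear strength = 52.4580 / 1.5510
Result: 33.8221 N/mm


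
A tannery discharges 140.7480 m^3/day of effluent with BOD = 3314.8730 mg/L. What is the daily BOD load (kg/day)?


Formula: BOD_load = volume * conc / 1000
Substituting: BOD_load = 140.7480 * 3314.8730 / 1000
Result: 466.5617 kg/day


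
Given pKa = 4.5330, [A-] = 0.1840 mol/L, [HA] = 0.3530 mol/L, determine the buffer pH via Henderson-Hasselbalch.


ratio = [A-] / [HA] = 0.1840 / 0.3530 = 0.5212
log10(ratio) = -0.2830
pH = pKa + log10(ratio) = 4.5330 - 0.2830 = 4.2500


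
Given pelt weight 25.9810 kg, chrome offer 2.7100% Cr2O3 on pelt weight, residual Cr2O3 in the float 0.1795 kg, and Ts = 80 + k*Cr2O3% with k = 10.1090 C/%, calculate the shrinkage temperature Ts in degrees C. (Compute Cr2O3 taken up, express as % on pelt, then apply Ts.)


Offered = pelt * offer_pct / 100 = 25.9810 * 2.7100 / 100 = 0.7041 kg
Uptake = offered - residual = 0.7041 - 0.1795 = 0.5246 kg
Cr2O3% on pelt = uptake / pelt * 100 = 0.5246 / 25.9810 * 100 = 2.0191 %
Ts = 80 + k * Cr2O3% = 80 + 10.1090 * 2.0191 = 100.4112 C


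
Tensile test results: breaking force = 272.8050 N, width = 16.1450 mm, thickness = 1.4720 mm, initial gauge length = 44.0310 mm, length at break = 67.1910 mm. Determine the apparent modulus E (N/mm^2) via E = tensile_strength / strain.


TS = F / (w * t) = 272.8050 / (16.1450 * 1.4720) = 11.4791 N/mm^2
strain = (Lf - L0) / L0 = (67.1910 - 44.0310) / 44.0310 = 0.5260
E = TS / strain = 11.4791 / 0.5260 = 21.8236 N/mm^2


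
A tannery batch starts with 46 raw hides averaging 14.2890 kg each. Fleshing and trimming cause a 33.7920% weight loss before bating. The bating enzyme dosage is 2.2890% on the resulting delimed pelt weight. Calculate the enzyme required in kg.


Total_raw = N * avg_wt = 46 * 14.2890 = 657.2940 kg
Substrate = Total_raw * (1 - loss/100) = 657.2940 * (1 - 33.7920/100) = 435.1812 kg
Enzyme = Substrate * pct / 100 = 435.1812 * 2.2890 / 100 = 9.9613 kg


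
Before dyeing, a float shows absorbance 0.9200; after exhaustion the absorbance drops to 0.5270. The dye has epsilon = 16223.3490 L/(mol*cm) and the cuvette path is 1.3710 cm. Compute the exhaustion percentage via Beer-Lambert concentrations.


c_initial = A_i / (epsilon * l) = 0.9200 / (16223.3490 * 1.3710) = 4.1363e-05 mol/L
c_final = A_f / (epsilon * l) = 0.5270 / (16223.3490 * 1.3710) = 2.3694e-05 mol/L
Exhaustion = (c_initial - c_final) / c_initial * 100 = (4.1363e-05 - 2.3694e-05) / 4.1363e-05 * 100 = 42.7174 %


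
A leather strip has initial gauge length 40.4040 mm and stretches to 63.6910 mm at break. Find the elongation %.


Formula: Elongation = (Lf - L0) / L0 * 100
Substituting: Elongation = (63.6910 - 40.4040) / 40.4040 * 100
Result: 57.6354 %


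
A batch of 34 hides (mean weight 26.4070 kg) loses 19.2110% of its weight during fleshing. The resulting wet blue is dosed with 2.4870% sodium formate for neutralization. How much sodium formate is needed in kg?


Total_raw = N * avg_wt = 34 * 26.4070 = 897.8380 kg
Substrate = Total_raw * (1 - loss/100) = 897.8380 * (1 - 19.2110/100) = 725.3543 kg
Neutralizer = Substrate * pct / 100 = 725.3543 * 2.4870 / 100 = 18.0396 kg


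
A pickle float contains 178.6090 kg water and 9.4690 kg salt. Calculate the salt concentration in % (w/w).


Formula: Conc = salt / (water + salt) * 100
Substituting: Conc = 9.4690 / (178.6090 + 9.4690) * 100
Result: 5.0346 %


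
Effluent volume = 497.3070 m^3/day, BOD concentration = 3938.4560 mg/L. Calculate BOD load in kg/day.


Formula: BOD_load = volume * conc / 1000
Substituting: BOD_load = 497.3070 * 3938.4560 / 1000
Result: 1958.6217 kg/day


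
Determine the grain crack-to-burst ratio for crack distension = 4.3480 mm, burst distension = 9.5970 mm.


Formula: Ratio = crack / burst
Substituting: Ratio = 4.3480 / 9.5970
Result: 0.4531


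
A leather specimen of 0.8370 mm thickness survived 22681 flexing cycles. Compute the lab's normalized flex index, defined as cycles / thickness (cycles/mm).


Formula: Index = cycles / thickness
Substituting: Index = 22681 / 0.8370
Result: 27097.9689 cycles/mm


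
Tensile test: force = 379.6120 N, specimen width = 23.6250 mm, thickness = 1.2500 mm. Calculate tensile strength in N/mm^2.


Formula: TS = force / (width * thickness)
Substituting: TS = 379.6120 / (23.6250 * 1.2500)
Result: 12.8546 N/mm^2


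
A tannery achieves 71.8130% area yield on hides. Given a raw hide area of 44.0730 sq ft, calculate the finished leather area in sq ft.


Formula: finished = raw * yield / 100
Substituting: finished = 44.0730 * 71.8130 / 100
Result: 31.6501 sq ft


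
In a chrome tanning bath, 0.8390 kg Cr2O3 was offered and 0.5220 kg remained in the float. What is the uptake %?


Formula: Uptake = (offered - residual) / offered * 100
Substituting: Uptake = (0.8390 - 0.5220) / 0.8390 * 100
Result: 37.7831 %


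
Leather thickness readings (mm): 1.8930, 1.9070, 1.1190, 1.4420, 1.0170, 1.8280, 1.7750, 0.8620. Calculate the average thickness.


Formula: Average = sum / n
Substituting: Average = 11.8430 / 8
Result: 1.4804 mm


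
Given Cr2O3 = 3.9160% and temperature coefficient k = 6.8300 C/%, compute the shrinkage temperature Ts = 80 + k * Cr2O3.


Formula: Ts = 80 + k * Cr2O3
Substituting: Ts = 80 + 6.8300 * 3.9160
Result: 106.7463 C


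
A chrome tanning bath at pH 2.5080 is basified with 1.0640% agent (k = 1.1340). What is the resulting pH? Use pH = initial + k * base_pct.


Formula: pH_final = pH_initial + k * base_pct
Substituting: pH_final = 2.5080 + 1.1340 * 1.0640
Result: 3.7146


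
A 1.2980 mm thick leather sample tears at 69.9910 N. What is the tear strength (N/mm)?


Formula: Tear strength = force / thickness
Substituting: Tear strength = 69.9910 / 1.2980
Result: 53.9222 N/mm


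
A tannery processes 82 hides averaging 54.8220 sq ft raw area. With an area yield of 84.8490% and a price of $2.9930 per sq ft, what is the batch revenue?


Raw_total = N * avg_area = 82 * 54.8220 = 4495.4040 sq ft
Finished = Raw_total * yield / 100 = 4495.4040 * 84.8490 / 100 = 3814.3053 sq ft
Value = Finished * price = 3814.3053 * 2.9930 = 11416.2159 $


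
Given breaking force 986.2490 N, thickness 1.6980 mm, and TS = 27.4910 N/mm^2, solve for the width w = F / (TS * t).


Formula: w = F / (TS * t)
Substituting: w = 986.2490 / (27.4910 * 1.6980)
Result: 21.1280 mm


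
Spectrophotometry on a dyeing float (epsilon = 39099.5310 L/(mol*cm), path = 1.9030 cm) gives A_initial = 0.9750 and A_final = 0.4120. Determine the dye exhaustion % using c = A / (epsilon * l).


c_initial = A_i / (epsilon * l) = 0.9750 / (39099.5310 * 1.9030) = 1.3104e-05 mol/L
c_final = A_f / (epsilon * l) = 0.4120 / (39099.5310 * 1.9030) = 5.5372e-06 mol/L
Exhaustion = (c_initial - c_final) / c_initial * 100 = (1.3104e-05 - 5.5372e-06) / 1.3104e-05 * 100 = 57.7436 %


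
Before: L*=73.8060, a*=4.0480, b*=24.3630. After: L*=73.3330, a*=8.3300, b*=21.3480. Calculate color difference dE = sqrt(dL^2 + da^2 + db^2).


dL = -0.4730, da = 4.2820, db = -3.0150
dE = sqrt((-0.4730)^2 + 4.2820^2 + (-3.0150)^2) = 5.2583


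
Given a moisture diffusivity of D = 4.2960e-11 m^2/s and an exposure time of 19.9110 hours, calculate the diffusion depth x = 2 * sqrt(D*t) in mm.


t = 19.9110 hr * 3600 = 71679.6000 s
D * t = 4.2960e-11 * 71679.6000 = 3.0794e-06
x = 2 * sqrt(D*t) = 2 * sqrt(3.0794e-06) = 0.00350962 m = 3.5096 mm


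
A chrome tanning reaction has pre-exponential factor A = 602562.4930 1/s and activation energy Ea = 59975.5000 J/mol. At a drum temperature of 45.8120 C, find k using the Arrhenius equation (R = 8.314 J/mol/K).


T_K = T_C + 273.15 = 45.8120 + 273.15 = 318.9620 K
exponent = -Ea / (R * T_K) = -59975.5000 / (8.314 * 318.9620) = -22.6165
k = A * exp(exponent) = 602562.4930 * exp(-22.6165) = 9.0739e-05 1/s


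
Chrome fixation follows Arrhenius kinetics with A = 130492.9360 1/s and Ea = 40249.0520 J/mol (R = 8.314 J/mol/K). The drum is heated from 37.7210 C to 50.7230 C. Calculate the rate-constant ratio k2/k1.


T1 = 37.7210 + 273.15 = 310.8710 K; T2 = 50.7230 + 273.15 = 323.8730 K
k1 = A * exp(-Ea/(R*T1)) = 130492.9360 * exp(-40249.0520/(8.314*310.8710)) = 0.0225126 1/s
k2 = A * exp(-Ea/(R*T2)) = 130492.9360 * exp(-40249.0520/(8.314*323.8730)) = 0.0420664 1/s
k2/k1 = 0.0420664 / 0.0225126 = 1.8686


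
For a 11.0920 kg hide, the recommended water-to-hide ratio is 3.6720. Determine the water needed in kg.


Formula: Water = hide_weight * ratio
Substituting: Water = 11.0920 * 3.6720
Result: 40.7298 kg


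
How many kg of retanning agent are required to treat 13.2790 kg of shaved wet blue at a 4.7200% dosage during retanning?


Formula: Retan = substrate * pct / 100
Substituting: Retan = 13.2790 * 4.7200 / 100
Result: 0.6268 kg


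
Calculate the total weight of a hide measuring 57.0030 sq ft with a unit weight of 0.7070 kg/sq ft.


Formula: Weight = area * weight_per_sqft
Substituting: Weight = 57.0030 * 0.7070
Result: 40.3011 kg


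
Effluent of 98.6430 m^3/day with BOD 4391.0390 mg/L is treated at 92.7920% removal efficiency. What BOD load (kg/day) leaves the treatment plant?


Load_in = volume * conc / 1000 = 98.6430 * 4391.0390 / 1000 = 433.1453 kg/day
Removed = Load_in * eff / 100 = 433.1453 * 92.7920 / 100 = 401.9241 kg/day
Load_out = Load_in - Removed = 433.1453 - 401.9241 = 31.2211 kg/day


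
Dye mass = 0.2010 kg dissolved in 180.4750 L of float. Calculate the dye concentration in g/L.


Formula: Conc = dye_mass(kg) / volume(L) * 1000
Substituting: Conc = 0.2010 / 180.4750 * 1000
Result: 1.1137 g/L


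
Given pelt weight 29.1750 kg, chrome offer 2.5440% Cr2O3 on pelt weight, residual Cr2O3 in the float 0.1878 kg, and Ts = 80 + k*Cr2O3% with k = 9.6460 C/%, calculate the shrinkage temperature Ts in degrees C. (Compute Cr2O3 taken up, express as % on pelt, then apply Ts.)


Offered = pelt * offer_pct / 100 = 29.1750 * 2.5440 / 100 = 0.7422 kg
Uptake = offered - residual = 0.7422 - 0.1878 = 0.5544 kg
Cr2O3% on pelt = uptake / pelt * 100 = 0.5544 / 29.1750 * 100 = 1.9003 %
Ts = 80 + k * Cr2O3% = 80 + 9.6460 * 1.9003 = 98.3303 C


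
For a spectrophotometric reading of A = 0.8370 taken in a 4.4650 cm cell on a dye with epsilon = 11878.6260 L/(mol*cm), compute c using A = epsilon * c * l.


Formula: c = A / (epsilon * l)
Substituting: c = 0.8370 / (11878.6260 * 4.4650)
Result: 1.5781e-05 mol/L


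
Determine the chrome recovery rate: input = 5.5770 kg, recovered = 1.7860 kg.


Formula: Recovery = recovered / input * 100
Substituting: Recovery = 1.7860 / 5.5770 * 100
Result: 32.0244 %


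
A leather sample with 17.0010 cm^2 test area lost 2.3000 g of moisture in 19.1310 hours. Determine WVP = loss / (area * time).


Formula: WVP = loss / (area * time)
Substituting: WVP = 2.3000 / (17.0010 * 19.1310)
Result: 0.00707157 g/(cm^2*hr)


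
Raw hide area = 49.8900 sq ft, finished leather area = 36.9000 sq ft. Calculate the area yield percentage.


Formula: Yield = finished / raw * 100
Substituting: Yield = 36.9000 / 49.8900 * 100
Result: 73.9627 %


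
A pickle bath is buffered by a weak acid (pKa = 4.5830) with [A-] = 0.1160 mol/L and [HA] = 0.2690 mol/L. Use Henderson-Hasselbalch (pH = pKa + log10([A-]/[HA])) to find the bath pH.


ratio = [A-] / [HA] = 0.1160 / 0.2690 = 0.4312
log10(ratio) = -0.3653
pH = pKa + log10(ratio) = 4.5830 - 0.3653 = 4.2177


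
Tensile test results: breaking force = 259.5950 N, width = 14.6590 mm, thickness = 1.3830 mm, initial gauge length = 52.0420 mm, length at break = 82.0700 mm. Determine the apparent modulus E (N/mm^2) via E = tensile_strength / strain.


TS = F / (w * t) = 259.5950 / (14.6590 * 1.3830) = 12.8047 N/mm^2
strain = (Lf - L0) / L0 = (82.0700 - 52.0420) / 52.0420 = 0.5770
E = TS / strain = 12.8047 / 0.5770 = 22.1920 N/mm^2


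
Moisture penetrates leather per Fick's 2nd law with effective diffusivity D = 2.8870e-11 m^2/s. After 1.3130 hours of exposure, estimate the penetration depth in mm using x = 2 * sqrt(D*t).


t = 1.3130 hr * 3600 = 4726.8000 s
D * t = 2.8870e-11 * 4726.8000 = 1.3646e-07
x = 2 * sqrt(D*t) = 2 * sqrt(1.3646e-07) = 7.3882e-04 m = 0.7388 mm


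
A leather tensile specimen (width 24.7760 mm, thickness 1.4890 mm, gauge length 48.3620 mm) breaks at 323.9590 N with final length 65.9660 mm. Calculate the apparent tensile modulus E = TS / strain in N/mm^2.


TS = F / (w * t) = 323.9590 / (24.7760 * 1.4890) = 8.7814 N/mm^2
strain = (Lf - L0) / L0 = (65.9660 - 48.3620) / 48.3620 = 0.3640
E = TS / strain = 8.7814 / 0.3640 = 24.1244 N/mm^2


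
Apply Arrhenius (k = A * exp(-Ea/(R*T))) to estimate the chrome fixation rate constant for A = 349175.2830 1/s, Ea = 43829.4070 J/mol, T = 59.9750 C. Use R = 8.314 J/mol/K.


T_K = T_C + 273.15 = 59.9750 + 273.15 = 333.1250 K
exponent = -Ea / (R * T_K) = -43829.4070 / (8.314 * 333.1250) = -15.8252
k = A * exp(exponent) = 349175.2830 * exp(-15.8252) = 0.0468015 1/s


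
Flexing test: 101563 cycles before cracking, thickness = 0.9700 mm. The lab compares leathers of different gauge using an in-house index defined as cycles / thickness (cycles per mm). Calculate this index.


Formula: Index = cycles / thickness
Substituting: Index = 101563 / 0.9700
Result: 104704.1237 cycles/mm


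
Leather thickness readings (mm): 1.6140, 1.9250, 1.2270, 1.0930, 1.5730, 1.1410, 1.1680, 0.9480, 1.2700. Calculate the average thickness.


Formula: Average = sum / n
Substituting: Average = 11.9590 / 9
Result: 1.3288 mm


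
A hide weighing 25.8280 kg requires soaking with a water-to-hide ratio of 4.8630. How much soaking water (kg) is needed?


Formula: Water = hide_weight * ratio
Substituting: Water = 25.8280 * 4.8630
Result: 125.6016 kg


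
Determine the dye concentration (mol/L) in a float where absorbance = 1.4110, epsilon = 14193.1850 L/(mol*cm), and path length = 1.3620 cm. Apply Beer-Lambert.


Formula: c = A / (epsilon * l)
Substituting: c = 1.4110 / (14193.1850 * 1.3620)
Result: 7.2991e-05 mol/L


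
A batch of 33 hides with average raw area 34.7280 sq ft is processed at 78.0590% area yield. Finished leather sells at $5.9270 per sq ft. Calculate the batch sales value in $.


Raw_total = N * avg_area = 33 * 34.7280 = 1146.0240 sq ft
Finished = Raw_total * yield / 100 = 1146.0240 * 78.0590 / 100 = 894.5749 sq ft
Value = Finished * price = 894.5749 * 5.9270 = 5302.1453 $


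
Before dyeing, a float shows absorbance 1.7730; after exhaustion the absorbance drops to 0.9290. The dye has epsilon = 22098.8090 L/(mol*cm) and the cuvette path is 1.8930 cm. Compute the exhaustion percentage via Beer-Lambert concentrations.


c_initial = A_i / (epsilon * l) = 1.7730 / (22098.8090 * 1.8930) = 4.2383e-05 mol/L
c_final = A_f / (epsilon * l) = 0.9290 / (22098.8090 * 1.8930) = 2.2207e-05 mol/L
Exhaustion = (c_initial - c_final) / c_initial * 100 = (4.2383e-05 - 2.2207e-05) / 4.2383e-05 * 100 = 47.6029 %


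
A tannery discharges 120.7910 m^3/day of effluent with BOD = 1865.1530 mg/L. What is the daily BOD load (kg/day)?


Formula: BOD_load = volume * conc / 1000
Substituting: BOD_load = 120.7910 * 1865.1530 / 1000
Result: 225.2937 kg/day


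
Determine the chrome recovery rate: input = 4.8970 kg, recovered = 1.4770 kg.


Formula: Recovery = recovered / input * 100
Substituting: Recovery = 1.4770 / 4.8970 * 100
Result: 30.1613 %


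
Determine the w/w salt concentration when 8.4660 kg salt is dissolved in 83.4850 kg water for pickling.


Formula: Conc = salt / (water + salt) * 100
Substituting: Conc = 8.4660 / (83.4850 + 8.4660) * 100
Result: 9.2071 %


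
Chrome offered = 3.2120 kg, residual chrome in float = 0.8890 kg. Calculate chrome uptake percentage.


Formula: Uptake = (offered - residual) / offered * 100
Substituting: Uptake = (3.2120 - 0.8890) / 3.2120 * 100
Result: 72.3225 %


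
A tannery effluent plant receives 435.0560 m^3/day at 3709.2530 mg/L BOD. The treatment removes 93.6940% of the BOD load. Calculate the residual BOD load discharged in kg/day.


Load_in = volume * conc / 1000 = 435.0560 * 3709.2530 / 1000 = 1613.7328 kg/day
Removed = Load_in * eff / 100 = 1613.7328 * 93.6940 / 100 = 1511.9708 kg/day
Load_out = Load_in - Removed = 1613.7328 - 1511.9708 = 101.7620 kg/day


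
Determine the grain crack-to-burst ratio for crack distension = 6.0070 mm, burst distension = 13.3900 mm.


Formula: Ratio = crack / burst
Substituting: Ratio = 6.0070 / 13.3900
Result: 0.4486


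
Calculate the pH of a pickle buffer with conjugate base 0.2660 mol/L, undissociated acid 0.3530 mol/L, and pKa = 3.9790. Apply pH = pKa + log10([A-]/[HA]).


ratio = [A-] / [HA] = 0.2660 / 0.3530 = 0.7535
log10(ratio) = -0.1229
pH = pKa + log10(ratio) = 3.9790 - 0.1229 = 3.8561


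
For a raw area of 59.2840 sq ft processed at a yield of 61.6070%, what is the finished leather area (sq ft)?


Formula: finished = raw * yield / 100
Substituting: finished = 59.2840 * 61.6070 / 100
Result: 36.5231 sq ft


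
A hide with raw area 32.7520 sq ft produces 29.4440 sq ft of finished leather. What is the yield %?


Formula: Yield = finished / raw * 100
Substituting: Yield = 29.4440 / 32.7520 * 100
Result: 89.8999 %


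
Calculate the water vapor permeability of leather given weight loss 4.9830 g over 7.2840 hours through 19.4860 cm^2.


Formula: WVP = loss / (area * time)
Substituting: WVP = 4.9830 / (19.4860 * 7.2840)
Result: 0.0351074 g/(cm^2*hr)


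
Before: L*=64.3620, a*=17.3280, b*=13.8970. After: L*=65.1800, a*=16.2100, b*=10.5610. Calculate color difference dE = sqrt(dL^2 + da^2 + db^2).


dL = 0.8180, da = -1.1180, db = -3.3360
dE = sqrt(0.8180^2 + (-1.1180)^2 + (-3.3360)^2) = 3.6122


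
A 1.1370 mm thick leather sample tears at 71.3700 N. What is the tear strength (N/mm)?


Formula: Tear strength = force / thickness
Substituting: Tear strength = 71.3700 / 1.1370
Result: 62.7704 N/mm


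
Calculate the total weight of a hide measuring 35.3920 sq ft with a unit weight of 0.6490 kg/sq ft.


Formula: Weight = area * weight_per_sqft
Substituting: Weight = 35.3920 * 0.6490
Result: 22.9694 kg


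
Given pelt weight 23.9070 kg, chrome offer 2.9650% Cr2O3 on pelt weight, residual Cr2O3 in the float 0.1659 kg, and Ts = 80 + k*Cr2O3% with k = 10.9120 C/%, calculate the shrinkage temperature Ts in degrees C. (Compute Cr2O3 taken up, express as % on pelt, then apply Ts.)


Offered = pelt * offer_pct / 100 = 23.9070 * 2.9650 / 100 = 0.7088 kg
Uptake = offered - residual = 0.7088 - 0.1659 = 0.5429 kg
Cr2O3% on pelt = uptake / pelt * 100 = 0.5429 / 23.9070 * 100 = 2.2711 %
Ts = 80 + k * Cr2O3% = 80 + 10.9120 * 2.2711 = 104.7818 C


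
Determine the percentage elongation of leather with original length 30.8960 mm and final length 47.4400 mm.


Formula: Elongation = (Lf - L0) / L0 * 100
Substituting: Elongation = (47.4400 - 30.8960) / 30.8960 * 100
Result: 53.5474 %


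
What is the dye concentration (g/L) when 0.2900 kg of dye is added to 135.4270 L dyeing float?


Formula: Conc = dye_mass(kg) / volume(L) * 1000
Substituting: Conc = 0.2900 / 135.4270 * 1000
Result: 2.1414 g/L


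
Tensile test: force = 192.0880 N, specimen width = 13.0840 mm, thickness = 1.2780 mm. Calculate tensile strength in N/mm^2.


Formula: TS = force / (width * thickness)
Substituting: TS = 192.0880 / (13.0840 * 1.2780)
Result: 11.4876 N/mm^2


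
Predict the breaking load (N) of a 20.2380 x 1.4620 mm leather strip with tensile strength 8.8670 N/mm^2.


Formula: F = TS * w * t
Substituting: F = 8.8670 * 20.2380 * 1.4620
Result: 262.3564 N


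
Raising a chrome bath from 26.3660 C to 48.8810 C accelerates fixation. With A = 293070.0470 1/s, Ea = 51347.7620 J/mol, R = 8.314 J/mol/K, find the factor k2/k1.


T1 = 26.3660 + 273.15 = 299.5160 K; T2 = 48.8810 + 273.15 = 322.0310 K
k1 = A * exp(-Ea/(R*T1)) = 293070.0470 * exp(-51347.7620/(8.314*299.5160)) = 3.2491e-04 1/s
k2 = A * exp(-Ea/(R*T2)) = 293070.0470 * exp(-51347.7620/(8.314*322.0310)) = 0.00137363 1/s
k2/k1 = 0.00137363 / 3.2491e-04 = 4.2277


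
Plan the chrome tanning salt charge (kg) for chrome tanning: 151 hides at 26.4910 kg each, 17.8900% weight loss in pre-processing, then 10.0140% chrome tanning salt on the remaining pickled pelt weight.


Total_raw = N * avg_wt = 151 * 26.4910 = 4000.1410 kg
Substrate = Total_raw * (1 - loss/100) = 4000.1410 * (1 - 17.8900/100) = 3284.5158 kg
Chrome = Substrate * pct / 100 = 3284.5158 * 10.0140 / 100 = 328.9114 kg


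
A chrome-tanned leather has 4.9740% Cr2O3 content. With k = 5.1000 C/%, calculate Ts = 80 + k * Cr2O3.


Formula: Ts = 80 + k * Cr2O3
Substituting: Ts = 80 + 5.1000 * 4.9740
Result: 105.3674 C


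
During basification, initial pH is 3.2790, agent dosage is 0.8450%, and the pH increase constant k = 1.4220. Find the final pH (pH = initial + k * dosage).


Formula: pH_final = pH_initial + k * base_pct
Substituting: pH_final = 3.2790 + 1.4220 * 0.8450
Result: 4.4806


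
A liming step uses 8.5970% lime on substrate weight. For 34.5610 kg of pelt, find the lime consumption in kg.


Formula: Lime = substrate * pct / 100
Substituting: Lime = 34.5610 * 8.5970 / 100
Result: 2.9712 kg


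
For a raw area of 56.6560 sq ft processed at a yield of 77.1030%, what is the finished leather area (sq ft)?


Formula: finished = raw * yield / 100
Substituting: finished = 56.6560 * 77.1030 / 100
Result: 43.6835 sq ft


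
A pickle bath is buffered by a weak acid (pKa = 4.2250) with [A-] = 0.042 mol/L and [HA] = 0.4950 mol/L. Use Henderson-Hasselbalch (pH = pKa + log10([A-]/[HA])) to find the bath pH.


ratio = [A-] / [HA] = 0.042 / 0.4950 = 0.0848485
log10(ratio) = -1.0714
pH = pKa + log10(ratio) = 4.2250 - 1.0714 = 3.1536


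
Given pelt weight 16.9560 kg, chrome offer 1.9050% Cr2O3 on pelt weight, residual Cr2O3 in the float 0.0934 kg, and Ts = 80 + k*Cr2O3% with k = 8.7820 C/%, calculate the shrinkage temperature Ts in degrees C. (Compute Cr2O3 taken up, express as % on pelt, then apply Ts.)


Offered = pelt * offer_pct / 100 = 16.9560 * 1.9050 / 100 = 0.3230 kg
Uptake = offered - residual = 0.3230 - 0.0934 = 0.2296 kg
Cr2O3% on pelt = uptake / pelt * 100 = 0.2296 / 16.9560 * 100 = 1.3542 %
Ts = 80 + k * Cr2O3% = 80 + 8.7820 * 1.3542 = 91.8923 C


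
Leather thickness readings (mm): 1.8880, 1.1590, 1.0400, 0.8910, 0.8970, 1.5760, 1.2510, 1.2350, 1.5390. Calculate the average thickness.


Formula: Average = sum / n
Substituting: Average = 11.4760 / 9
Result: 1.2751 mm


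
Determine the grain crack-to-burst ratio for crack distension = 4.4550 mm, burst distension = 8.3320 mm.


Formula: Ratio = crack / burst
Substituting: Ratio = 4.4550 / 8.3320
Result: 0.5347


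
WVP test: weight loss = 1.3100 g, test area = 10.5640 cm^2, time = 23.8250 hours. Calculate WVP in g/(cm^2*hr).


Formula: WVP = loss / (area * time)
Substituting: WVP = 1.3100 / (10.5640 * 23.8250)
Result: 0.00520487 g/(cm^2*hr)


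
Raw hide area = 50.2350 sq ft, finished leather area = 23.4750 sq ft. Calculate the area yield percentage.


Formula: Yield = finished / raw * 100
Substituting: Yield = 23.4750 / 50.2350 * 100
Result: 46.7304 %


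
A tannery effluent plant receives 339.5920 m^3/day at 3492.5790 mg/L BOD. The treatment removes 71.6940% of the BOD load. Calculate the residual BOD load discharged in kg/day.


Load_in = volume * conc / 1000 = 339.5920 * 3492.5790 / 1000 = 1186.0519 kg/day
Removed = Load_in * eff / 100 = 1186.0519 * 71.6940 / 100 = 850.3280 kg/day
Load_out = Load_in - Removed = 1186.0519 - 850.3280 = 335.7238 kg/day
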